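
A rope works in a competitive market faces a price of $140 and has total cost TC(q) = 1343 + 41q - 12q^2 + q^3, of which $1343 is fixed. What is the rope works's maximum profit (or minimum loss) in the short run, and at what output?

Profit = -$133 at q = 11

AVC = 41 - 12q + q^2 has its minimum $5 at q = 6; price $140 clears that bar, so the firm operates.
With MC = 41 - 24q + 3q^2, P = MC on the upward-sloping part at q* = 11.
TR = 140·11 = 1540. TC = 1343 + 330 = 1673. Profit = 1540 − 1673 = -$133.
Shutting down would mean losing the fixed cost of $1343, so operating at a loss of $133 is better by $1210.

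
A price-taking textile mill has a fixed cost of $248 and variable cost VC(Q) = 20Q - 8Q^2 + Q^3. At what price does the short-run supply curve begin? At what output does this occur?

Short-run supply begins at min AVC. From VC = 20Q - 8Q^2 + Q^3, AVC = 20 - 8Q + Q^2.
At the minimum of AVC, MC = AVC. MC = 20 - 16Q + 3Q^2; setting MC = AVC gives 2Q^2 - 8Q = 0, so Q = 4. min AVC = 4.
The firm shuts down for any P below $4.

$4 per unit, at Q = 4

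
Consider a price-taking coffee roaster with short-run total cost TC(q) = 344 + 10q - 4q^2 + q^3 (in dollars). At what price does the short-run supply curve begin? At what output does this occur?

The shutdown price is the minimum of AVC. VC = 10q - 4q^2 + q^3, so AVC = 10 - 4q + q^2.
dAVC/dq = -4 + 2q = 0 gives q = 2. min AVC = 10 - 4·2 + 2^2 = 6.
So the shutdown price is $6.

$6 per unit, at q = 2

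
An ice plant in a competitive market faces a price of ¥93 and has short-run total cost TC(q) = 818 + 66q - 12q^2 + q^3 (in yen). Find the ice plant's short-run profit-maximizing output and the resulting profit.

Profit = -¥332 at q = 9

AVC = 66 - 12q + q^2 has its minimum ¥30 at q = 6; price ¥93 clears that bar, so the firm operates.
With MC = 66 - 24q + 3q^2, P = MC on the upward-sloping part at q* = 9.
TR = 93·9 = 837. TC = 818 + 351 = 1169. Profit = 837 − 1169 = -¥332.
Shutting down would mean losing the fixed cost of ¥818, so operating at a loss of ¥332 is better by ¥486.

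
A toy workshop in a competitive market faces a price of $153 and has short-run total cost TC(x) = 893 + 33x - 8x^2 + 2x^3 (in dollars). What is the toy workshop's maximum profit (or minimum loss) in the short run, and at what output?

AVC = 33 - 8x + 2x^2 has its minimum $25 at x = 2; price $153 clears that bar, so the firm operates.
With MC = 33 - 16x + 6x^2, P = MC on the upward-sloping part at x* = 6.
TR = 153·6 = 918. TC = 893 + 342 = 1235. Profit = 918 − 1235 = -$317.
That loss of $317 beats the $893 the firm would lose by shutting down; producing recovers $576 of fixed cost.

Profit = -$317 at x = 6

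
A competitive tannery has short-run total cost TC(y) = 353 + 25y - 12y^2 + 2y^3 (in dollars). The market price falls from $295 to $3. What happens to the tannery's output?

AVC = 25 - 12y + 2y^2, minimized at y = 3 where min AVC = $7. MC = 25 - 24y + 6y^2.
At P = $295 ≥ min AVC, set P = MC on the rising branch: y = 9.
At P = $3 < min AVC = $7, price no longer covers variable cost at any output, so the firm shuts down: y = 0.

Output falls from 9 to 0 (the firm shuts down)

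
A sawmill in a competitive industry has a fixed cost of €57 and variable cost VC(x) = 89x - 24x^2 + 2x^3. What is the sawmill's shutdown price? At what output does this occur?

The firm shuts down when price falls below the minimum of average variable cost. AVC = VC/x = 89 - 24x + 2x^2.
At the minimum of AVC, MC = AVC. MC = 89 - 48x + 6x^2; setting MC = AVC gives 4x^2 - 24x = 0, so x = 6. min AVC = 17.
For P < €17 the firm produces nothing.

€17 per unit, at x = 6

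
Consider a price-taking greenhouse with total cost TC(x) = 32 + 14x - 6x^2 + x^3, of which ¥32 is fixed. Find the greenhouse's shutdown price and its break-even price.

Shutdown price = ¥5; break-even price = ¥14

AVC = 14 - 6x + x^2; minimized at x = 3, giving min AVC = ¥5. That is the shutdown price.
ATC = 32/x + 14 - 6x + x^2. Setting dATC/dx = −32/x^2 − 6 + 2x = 0 gives x = 4 (since 2·4^3 − 6·4^2 = 32).
min ATC = 32/4 + 14 − 6·4 + 4^2 = ¥14. That is the break-even price.
For ¥5 ≤ P < ¥14 the firm produces at a loss; below ¥5 it shuts down.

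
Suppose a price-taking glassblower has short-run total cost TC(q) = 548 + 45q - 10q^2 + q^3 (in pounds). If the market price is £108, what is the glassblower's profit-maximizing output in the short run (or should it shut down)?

Produce at q = 9

Variable cost is VC = 45q - 10q^2 + q^3, so AVC = VC/q = 45 - 10q + q^2 and MC = dTC/dq = 45 - 20q + 3q^2.
The AVC parabola has its vertex at q = 10/2 = 5, where AVC = 45 - 10·5 + 5^2 = £20.
Because £108 ≥ £20, revenue can cover variable cost; the firm operates.
P = MC gives -63 - 20q + 3q^2 = 0, with roots -7/3 and 9. Take the larger (rising MC): q* = 9.
Check: AVC at q = 9 is £36 ≤ P, so revenue covers variable cost.
Profit = P·q − TC = 108·9 − 872 = £100.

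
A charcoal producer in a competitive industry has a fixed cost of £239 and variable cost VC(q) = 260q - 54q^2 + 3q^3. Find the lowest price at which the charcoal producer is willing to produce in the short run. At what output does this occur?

The firm shuts down when price falls below the minimum of average variable cost. AVC = VC/q = 260 - 54q + 3q^2.
At the minimum of AVC, MC = AVC. MC = 260 - 108q + 9q^2; setting MC = AVC gives 6q^2 - 54q = 0, so q = 9. min AVC = 17.
So the shutdown price is £17.

£17 per unit, at q = 9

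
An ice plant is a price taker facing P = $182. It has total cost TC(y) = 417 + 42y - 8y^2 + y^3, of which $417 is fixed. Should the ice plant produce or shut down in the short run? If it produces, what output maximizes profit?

Strip out fixed cost: VC = 42y - 8y^2 + y^3. Then AVC = 42 - 8y + y^2 and MC = 42 - 16y + 3y^2.
The AVC parabola has its vertex at y = 8/2 = 4, where AVC = 42 - 8·4 + 4^2 = $26.
Since P = $182 ≥ min AVC = $26, price covers variable cost and the firm should produce.
P = MC gives -140 - 16y + 3y^2 = 0, with roots -14/3 and 10. Take the larger (rising MC): y* = 10.
Check: AVC at y = 10 is $62 ≤ P, so revenue covers variable cost.
Profit = P·y − TC = 182·10 − 1037 = $783.

Produce at y = 10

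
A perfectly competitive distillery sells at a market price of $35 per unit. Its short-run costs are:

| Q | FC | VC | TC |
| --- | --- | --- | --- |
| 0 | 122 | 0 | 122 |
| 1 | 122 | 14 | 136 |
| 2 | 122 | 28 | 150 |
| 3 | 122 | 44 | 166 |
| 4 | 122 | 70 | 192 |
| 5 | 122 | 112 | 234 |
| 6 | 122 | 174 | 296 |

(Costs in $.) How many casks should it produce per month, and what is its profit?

Profit at each row (π = 35Q − TC): Q=0: -122; Q=1: -101; Q=2: -80; Q=3: -61; Q=4: -52; Q=5: -59; Q=6: -86.
Profit is maximized at Q = 4. AVC there is 70/4 = $17.50 ≤ P, so producing beats shutting down (which would give -$122).

Q = 4; profit = -$52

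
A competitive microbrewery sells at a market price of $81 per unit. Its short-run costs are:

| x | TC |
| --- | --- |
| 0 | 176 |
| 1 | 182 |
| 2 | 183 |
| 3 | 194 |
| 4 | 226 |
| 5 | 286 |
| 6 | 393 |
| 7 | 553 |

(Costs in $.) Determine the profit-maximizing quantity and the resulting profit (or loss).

x = 5; profit = $119

Tabulate TR − TC: x=0: -176; x=1: -101; x=2: -21; x=3: 49; x=4: 98; x=5: 119; x=6: 93; x=7: 14.
Profit is maximized at x = 5. AVC there is 110/5 = $22 ≤ P, so producing beats shutting down (which would give -$176).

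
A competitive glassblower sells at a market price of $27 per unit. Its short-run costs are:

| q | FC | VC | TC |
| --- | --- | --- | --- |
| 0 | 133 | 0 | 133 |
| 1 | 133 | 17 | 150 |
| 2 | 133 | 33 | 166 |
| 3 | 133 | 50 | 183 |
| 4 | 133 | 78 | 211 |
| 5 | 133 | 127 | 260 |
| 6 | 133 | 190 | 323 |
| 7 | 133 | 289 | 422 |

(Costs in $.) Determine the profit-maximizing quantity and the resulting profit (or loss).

q = 3; profit = -$102

Profit at each row (π = 27q − TC): q=0: -133; q=1: -123; q=2: -112; q=3: -102; q=4: -103; q=5: -125; q=6: -161; q=7: -233.
Profit is maximized at q = 3. AVC there is 50/3 = $16.67 ≤ P, so producing beats shutting down (which would give -$133).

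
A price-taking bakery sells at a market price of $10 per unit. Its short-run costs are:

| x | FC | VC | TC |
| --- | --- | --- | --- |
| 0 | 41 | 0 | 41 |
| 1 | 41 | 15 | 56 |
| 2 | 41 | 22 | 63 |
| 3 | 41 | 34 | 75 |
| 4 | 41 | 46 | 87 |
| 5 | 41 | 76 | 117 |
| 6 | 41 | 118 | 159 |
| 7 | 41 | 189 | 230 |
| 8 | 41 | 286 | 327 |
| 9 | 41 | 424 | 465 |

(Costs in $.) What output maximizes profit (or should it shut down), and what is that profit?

Profit at each row (π = 10x − TC): x=0: -41; x=1: -46; x=2: -43; x=3: -45; x=4: -47; x=5: -67; x=6: -99; x=7: -160; x=8: -247; x=9: -375.
Profit is highest at x = 0. Equivalently, the lowest AVC in the table is 22/2 ≈ $11 at x = 2, and P = $10 falls below it — price never covers variable cost, so the firm shuts down and loses only its fixed cost.

x = 0 (shut down); profit = -$41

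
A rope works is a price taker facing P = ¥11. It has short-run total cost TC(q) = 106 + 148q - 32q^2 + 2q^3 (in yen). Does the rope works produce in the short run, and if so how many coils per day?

From TC, MC = TC'(q) = 148 - 64q + 6q^2 and AVC = VC/q = 148 - 32q + 2q^2.
AVC hits its minimum where MC = AVC, at q = 8, giving min AVC = 148 - 32·8 + 2·8^2 = ¥20.
P = ¥11 lies below min AVC = ¥20; no output level covers variable cost.
Best response: produce nothing and absorb the ¥106 fixed cost.

Shut down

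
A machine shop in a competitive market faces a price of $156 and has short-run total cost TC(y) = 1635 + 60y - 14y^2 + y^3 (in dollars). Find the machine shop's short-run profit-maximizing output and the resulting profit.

AVC = 60 - 14y + y^2 has its minimum $11 at y = 7; price $156 clears that bar, so the firm operates.
MC = 60 - 28y + 3y^2. Setting P = MC and taking the root on the rising branch gives y* = 12.
TR = 156·12 = 1872. TC = 1635 + 432 = 2067. Profit = 1872 − 2067 = -$195.
That loss of $195 beats the $1635 the firm would lose by shutting down; producing recovers $1440 of fixed cost.

Profit = -$195 at y = 12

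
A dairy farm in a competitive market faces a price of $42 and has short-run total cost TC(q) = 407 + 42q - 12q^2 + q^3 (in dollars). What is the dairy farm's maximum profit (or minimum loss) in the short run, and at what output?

AVC = 42 - 12q + q^2; min AVC = $6 at q = 6. Since P = $42 ≥ min AVC, the firm produces.
With MC = 42 - 24q + 3q^2, P = MC on the upward-sloping part at q* = 8.
TR = 42·8 = 336. TC = 407 + 80 = 487. Profit = 336 − 487 = -$151.
By producing, the firm covers all variable cost plus $256 of fixed cost; shutting down would lose the full $407.

Profit = -$151 at q = 8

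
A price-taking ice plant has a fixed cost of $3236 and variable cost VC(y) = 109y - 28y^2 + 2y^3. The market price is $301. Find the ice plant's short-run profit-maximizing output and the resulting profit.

Profit = -$356 at y = 12

AVC = 109 - 28y + 2y^2; min AVC = $11 at y = 7. Since P = $301 ≥ min AVC, the firm produces.
With MC = 109 - 56y + 6y^2, P = MC on the upward-sloping part at y* = 12.
TR = 301·12 = 3612. TC = 3236 + 732 = 3968. Profit = 3612 − 3968 = -$356.
Shutting down would mean losing the fixed cost of $3236, so operating at a loss of $356 is better by $2880.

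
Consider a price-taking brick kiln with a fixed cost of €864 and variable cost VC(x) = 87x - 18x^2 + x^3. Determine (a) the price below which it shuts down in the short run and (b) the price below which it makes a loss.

AVC = 87 - 18x + x^2; minimized at x = 9, giving min AVC = €6. That is the shutdown price.
ATC = 864/x + 87 - 18x + x^2. Setting dATC/dx = −864/x^2 − 18 + 2x = 0 gives x = 12 (since 2·12^3 − 18·12^2 = 864).
min ATC = 864/12 + 87 − 18·12 + 12^2 = €87. That is the break-even price.
For €6 ≤ P < €87 the firm produces at a loss; below €6 it shuts down.

Shutdown price = €6; break-even price = €87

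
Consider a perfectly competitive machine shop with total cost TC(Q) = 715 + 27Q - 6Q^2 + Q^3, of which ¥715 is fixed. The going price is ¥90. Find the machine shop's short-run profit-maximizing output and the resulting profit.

Profit = -¥323 at Q = 7

AVC = 27 - 6Q + Q^2; min AVC = ¥18 at Q = 3. Since P = ¥90 ≥ min AVC, the firm produces.
With MC = 27 - 12Q + 3Q^2, P = MC on the upward-sloping part at Q* = 7.
TR = 90·7 = 630. TC = 715 + 238 = 953. Profit = 630 − 953 = -¥323.
By producing, the firm covers all variable cost plus ¥392 of fixed cost; shutting down would lose the full ¥715.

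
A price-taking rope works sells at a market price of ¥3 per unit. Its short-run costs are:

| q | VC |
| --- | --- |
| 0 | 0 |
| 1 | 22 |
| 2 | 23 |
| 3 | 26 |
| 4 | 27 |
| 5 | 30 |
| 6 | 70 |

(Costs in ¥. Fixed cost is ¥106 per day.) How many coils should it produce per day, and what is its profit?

Compute π = P·q − TC at each output: q=0: -106; q=1: -125; q=2: -123; q=3: -123; q=4: -121; q=5: -121; q=6: -158.
Profit is highest at q = 0. Equivalently, the lowest AVC in the table is 30/5 ≈ ¥6 at q = 5, and P = ¥3 falls below it — price never covers variable cost, so the firm shuts down and loses only its fixed cost.

q = 0 (shut down); profit = -¥106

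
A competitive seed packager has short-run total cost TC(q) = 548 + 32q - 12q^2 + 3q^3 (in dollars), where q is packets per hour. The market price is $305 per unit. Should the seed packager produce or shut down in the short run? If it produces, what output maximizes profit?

Produce at q = 7

From TC, MC = TC'(q) = 32 - 24q + 9q^2 and AVC = VC/q = 32 - 12q + 3q^2.
The AVC parabola has its vertex at q = 12/6 = 2, where AVC = 32 - 12·2 + 3·2^2 = $20.
Since P = $305 ≥ min AVC = $20, price covers variable cost and the firm should produce.
P = MC gives -273 - 24q + 9q^2 = 0, with roots -13/3 and 7. Take the larger (rising MC): q* = 7.
Check: AVC at q = 7 is $95 ≤ P, so revenue covers variable cost.
Profit = P·q − TC = 305·7 − 1213 = $922.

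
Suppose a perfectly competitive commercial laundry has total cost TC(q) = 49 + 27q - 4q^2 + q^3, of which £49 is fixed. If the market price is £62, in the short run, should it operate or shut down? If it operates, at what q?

Produce at q = 5

Strip out fixed cost: VC = 27q - 4q^2 + q^3. Then AVC = 27 - 4q + q^2 and MC = 27 - 8q + 3q^2.
AVC is minimized where dAVC/dq = -4 + 2q = 0, at q = 2; min AVC = 27 - 4·2 + 2^2 = £23.
Since P = £62 ≥ min AVC = £23, price covers variable cost and the firm should produce.
Set P = MC: 62 = 27 - 8q + 3q^2 → -35 - 8q + 3q^2 = 0. The roots are q = -7/3 and q = 5; the profit-maximizing output is on the rising part of MC, so q* = 5.
Check: AVC at q = 5 is £32 ≤ P, so revenue covers variable cost.
Profit = P·q − TC = 62·5 − 209 = £101.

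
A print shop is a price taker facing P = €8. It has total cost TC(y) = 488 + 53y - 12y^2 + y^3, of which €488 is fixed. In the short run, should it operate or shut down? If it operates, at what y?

Variable cost is VC = 53y - 12y^2 + y^3, so AVC = VC/y = 53 - 12y + y^2 and MC = dTC/dy = 53 - 24y + 3y^2.
AVC is minimized where dAVC/dy = -12 + 2y = 0, at y = 6; min AVC = 53 - 12·6 + 6^2 = €17.
P = €8 lies below min AVC = €17; no output level covers variable cost.
Best response: produce nothing and absorb the €488 fixed cost.

Shut down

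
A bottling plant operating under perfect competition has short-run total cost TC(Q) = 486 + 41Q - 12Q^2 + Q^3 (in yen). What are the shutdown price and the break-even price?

Shutdown price = min AVC. AVC = 41 - 12Q + Q^2, with vertex at Q = 6 and minimum ¥5.
ATC = 486/Q + 41 - 12Q + Q^2. Setting dATC/dQ = −486/Q^2 − 12 + 2Q = 0 gives Q = 9 (since 2·9^3 − 12·9^2 = 486).
min ATC = 486/9 + 41 − 12·9 + 9^2 = ¥68. That is the break-even price.
For ¥5 ≤ P < ¥68 the firm produces at a loss; below ¥5 it shuts down.

Shutdown price = ¥5; break-even price = ¥68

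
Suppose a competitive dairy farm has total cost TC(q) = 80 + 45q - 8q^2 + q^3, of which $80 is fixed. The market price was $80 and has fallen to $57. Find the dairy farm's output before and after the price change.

MC = 45 - 16q + 3q^2; the shutdown threshold is min AVC = $29 (at q = 4).
At P = $80 ≥ min AVC, set P = MC on the rising branch: q = 7.
At P = $57 ≥ min AVC, set P = MC: q = 6. The firm stays open but cuts output.

Output falls from 7 to 6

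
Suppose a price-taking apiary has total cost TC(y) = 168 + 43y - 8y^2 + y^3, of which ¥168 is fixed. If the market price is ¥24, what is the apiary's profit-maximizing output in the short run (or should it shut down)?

From TC, MC = TC'(y) = 43 - 16y + 3y^2 and AVC = VC/y = 43 - 8y + y^2.
AVC is minimized where dAVC/dy = -8 + 2y = 0, at y = 4; min AVC = 43 - 8·4 + 4^2 = ¥27.
P = ¥24 lies below min AVC = ¥27; no output level covers variable cost.
Best response: produce nothing and absorb the ¥168 fixed cost.

Shut down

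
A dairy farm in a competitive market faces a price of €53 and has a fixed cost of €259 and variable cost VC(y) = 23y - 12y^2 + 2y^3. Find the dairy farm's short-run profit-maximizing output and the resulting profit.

Profit = -€59 at y = 5

AVC = 23 - 12y + 2y^2 has its minimum €5 at y = 3; price €53 clears that bar, so the firm operates.
MC = 23 - 24y + 6y^2. Setting P = MC and taking the root on the rising branch gives y* = 5.
TR = 53·5 = 265. TC = 259 + 65 = 324. Profit = 265 − 324 = -€59.
That loss of €59 beats the €259 the firm would lose by shutting down; producing recovers €200 of fixed cost.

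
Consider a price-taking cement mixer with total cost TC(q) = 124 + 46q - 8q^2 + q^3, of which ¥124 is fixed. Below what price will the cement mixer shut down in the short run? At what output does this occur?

The shutdown price is the minimum of AVC. VC = 46q - 8q^2 + q^3, so AVC = 46 - 8q + q^2.
dAVC/dq = -8 + 2q = 0 gives q = 4. min AVC = 46 - 8·4 + 4^2 = 30.
For P < ¥30 the firm produces nothing.

¥30 per unit, at q = 4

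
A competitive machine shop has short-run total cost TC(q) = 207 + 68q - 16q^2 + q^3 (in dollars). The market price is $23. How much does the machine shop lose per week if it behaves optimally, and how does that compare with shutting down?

Profit = -$45 at q = 9

AVC = 68 - 16q + q^2; min AVC = $4 at q = 8. Since P = $23 ≥ min AVC, the firm produces.
MC = 68 - 32q + 3q^2. Setting P = MC and taking the root on the rising branch gives q* = 9.
TR = 23·9 = 207. TC = 207 + 45 = 252. Profit = 207 − 252 = -$45.
Shutting down would mean losing the fixed cost of $207, so operating at a loss of $45 is better by $162.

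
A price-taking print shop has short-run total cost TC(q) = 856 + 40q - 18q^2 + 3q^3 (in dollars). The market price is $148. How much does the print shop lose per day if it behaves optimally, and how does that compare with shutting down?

Profit = -$208 at q = 6

AVC = 40 - 18q + 3q^2 has its minimum $13 at q = 3; price $148 clears that bar, so the firm operates.
With MC = 40 - 36q + 9q^2, P = MC on the upward-sloping part at q* = 6.
TR = 148·6 = 888. TC = 856 + 240 = 1096. Profit = 888 − 1096 = -$208.
By producing, the firm covers all variable cost plus $648 of fixed cost; shutting down would lose the full $856.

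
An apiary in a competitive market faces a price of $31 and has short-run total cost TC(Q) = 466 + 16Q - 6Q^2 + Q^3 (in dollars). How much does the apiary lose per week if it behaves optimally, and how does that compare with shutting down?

AVC = 16 - 6Q + Q^2 has its minimum $7 at Q = 3; price $31 clears that bar, so the firm operates.
MC = 16 - 12Q + 3Q^2. Setting P = MC and taking the root on the rising branch gives Q* = 5.
TR = 31·5 = 155. TC = 466 + 55 = 521. Profit = 155 − 521 = -$366.
Shutting down would mean losing the fixed cost of $466, so operating at a loss of $366 is better by $100.

Profit = -$366 at Q = 5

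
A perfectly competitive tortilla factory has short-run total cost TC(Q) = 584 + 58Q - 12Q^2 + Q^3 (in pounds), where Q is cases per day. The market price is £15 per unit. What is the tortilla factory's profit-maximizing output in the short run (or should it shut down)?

From TC, MC = TC'(Q) = 58 - 24Q + 3Q^2 and AVC = VC/Q = 58 - 12Q + Q^2.
The AVC parabola has its vertex at Q = 12/2 = 6, where AVC = 58 - 12·6 + 6^2 = £22.
With P < min AVC (£15 < £22), every unit sold adds to the loss.
Shutting down limits the loss to fixed cost, £584.

Shut down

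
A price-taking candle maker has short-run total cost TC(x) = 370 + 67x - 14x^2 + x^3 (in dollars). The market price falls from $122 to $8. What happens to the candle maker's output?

Output falls from 11 to 0 (the firm shuts down)

MC = 67 - 28x + 3x^2; the shutdown threshold is min AVC = $18 (at x = 7).
At P = $122 ≥ min AVC, set P = MC on the rising branch: x = 11.
At P = $8 < min AVC = $18, price no longer covers variable cost at any output, so the firm shuts down: x = 0.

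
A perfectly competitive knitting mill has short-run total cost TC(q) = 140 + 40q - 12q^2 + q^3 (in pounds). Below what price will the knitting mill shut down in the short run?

Short-run supply begins at min AVC. From VC = 40q - 12q^2 + q^3, AVC = 40 - 12q + q^2.
dAVC/dq = -12 + 2q = 0 gives q = 6. min AVC = 40 - 12·6 + 6^2 = 4.
So the shutdown price is £4.

£4 per unit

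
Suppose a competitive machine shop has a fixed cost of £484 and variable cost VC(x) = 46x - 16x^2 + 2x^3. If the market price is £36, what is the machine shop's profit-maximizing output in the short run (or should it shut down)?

Produce at x = 5

Strip out fixed cost: VC = 46x - 16x^2 + 2x^3. Then AVC = 46 - 16x + 2x^2 and MC = 46 - 32x + 6x^2.
AVC is minimized where dAVC/dx = -16 + 4x = 0, at x = 4; min AVC = 46 - 16·4 + 2·4^2 = £14.
Because £36 ≥ £14, revenue can cover variable cost; the firm operates.
Set P = MC: 36 = 46 - 32x + 6x^2 → 10 - 32x + 6x^2 = 0. The roots are x = 1/3 and x = 5; the profit-maximizing output is on the rising part of MC, so x* = 5.
Check: AVC at x = 5 is £16 ≤ P, so revenue covers variable cost.
Profit = P·x − TC = 36·5 − 564 = -£384, a loss, but smaller than the £484 fixed cost the firm would lose by shutting down.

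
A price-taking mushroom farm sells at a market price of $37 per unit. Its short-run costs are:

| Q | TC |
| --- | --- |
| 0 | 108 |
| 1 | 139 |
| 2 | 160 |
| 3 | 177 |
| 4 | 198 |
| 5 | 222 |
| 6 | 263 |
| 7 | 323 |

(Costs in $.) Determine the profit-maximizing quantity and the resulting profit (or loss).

Q = 5; profit = -$37

Profit at each row (π = 37Q − TC): Q=0: -108; Q=1: -102; Q=2: -86; Q=3: -66; Q=4: -50; Q=5: -37; Q=6: -41; Q=7: -64.
Profit is maximized at Q = 5. AVC there is 114/5 = $22.80 ≤ P, so producing beats shutting down (which would give -$108).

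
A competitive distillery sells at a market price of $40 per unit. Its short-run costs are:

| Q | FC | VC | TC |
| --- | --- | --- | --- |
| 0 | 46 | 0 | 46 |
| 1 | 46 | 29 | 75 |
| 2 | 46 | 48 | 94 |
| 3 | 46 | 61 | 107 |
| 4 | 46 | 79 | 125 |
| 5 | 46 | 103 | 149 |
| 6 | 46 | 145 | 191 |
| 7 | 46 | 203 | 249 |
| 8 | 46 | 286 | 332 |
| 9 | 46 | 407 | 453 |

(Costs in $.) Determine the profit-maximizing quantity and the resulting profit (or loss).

Tabulate TR − TC: Q=0: -46; Q=1: -35; Q=2: -14; Q=3: 13; Q=4: 35; Q=5: 51; Q=6: 49; Q=7: 31; Q=8: -12; Q=9: -93.
Profit is maximized at Q = 5. AVC there is 103/5 = $20.60 ≤ P, so producing beats shutting down (which would give -$46).

Q = 5; profit = $51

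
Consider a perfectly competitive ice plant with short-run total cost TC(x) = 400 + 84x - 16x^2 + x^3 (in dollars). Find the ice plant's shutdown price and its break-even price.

AVC = 84 - 16x + x^2; minimized at x = 8, giving min AVC = $20. That is the shutdown price.
ATC = 400/x + 84 - 16x + x^2. Setting dATC/dx = −400/x^2 − 16 + 2x = 0 gives x = 10 (since 2·10^3 − 16·10^2 = 400).
min ATC = 400/10 + 84 − 16·10 + 10^2 = $64. That is the break-even price.
For $20 ≤ P < $64 the firm produces at a loss; below $20 it shuts down.

Shutdown price = $20; break-even price = $64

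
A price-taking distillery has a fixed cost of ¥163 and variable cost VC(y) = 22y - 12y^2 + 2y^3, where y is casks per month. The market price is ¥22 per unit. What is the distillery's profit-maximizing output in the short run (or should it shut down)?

Strip out fixed cost: VC = 22y - 12y^2 + 2y^3. Then AVC = 22 - 12y + 2y^2 and MC = 22 - 24y + 6y^2.
The AVC parabola has its vertex at y = 12/4 = 3, where AVC = 22 - 12·3 + 2·3^2 = ¥4.
Because ¥22 ≥ ¥4, revenue can cover variable cost; the firm operates.
Set P = MC: 22 = 22 - 24y + 6y^2 → -24y + 6y^2 = 0. The roots are y = 0 and y = 4; the profit-maximizing output is on the rising part of MC, so y* = 4.
Check: AVC at y = 4 is ¥6 ≤ P, so revenue covers variable cost.
Profit = P·y − TC = 22·4 − 187 = -¥99, a loss, but smaller than the ¥163 fixed cost the firm would lose by shutting down.

Produce at y = 4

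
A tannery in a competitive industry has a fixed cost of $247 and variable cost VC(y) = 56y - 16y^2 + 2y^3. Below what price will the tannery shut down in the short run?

$24 per unit

The firm shuts down when price falls below the minimum of average variable cost. AVC = VC/y = 56 - 16y + 2y^2.
dAVC/dy = -16 + 4y = 0 gives y = 4. min AVC = 56 - 16·4 + 2·4^2 = 24.
For P < $24 the firm produces nothing.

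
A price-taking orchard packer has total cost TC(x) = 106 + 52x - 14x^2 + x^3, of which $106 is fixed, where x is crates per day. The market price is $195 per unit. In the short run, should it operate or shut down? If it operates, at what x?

Variable cost is VC = 52x - 14x^2 + x^3, so AVC = VC/x = 52 - 14x + x^2 and MC = dTC/dx = 52 - 28x + 3x^2.
AVC is minimized where dAVC/dx = -14 + 2x = 0, at x = 7; min AVC = 52 - 14·7 + 7^2 = $3.
Since P = $195 ≥ min AVC = $3, price covers variable cost and the firm should produce.
Solving P = MC: -143 - 28x + 3x^2 = 0 ⇒ x = -11/3 or 13. On the upward-sloping branch, x* = 13.
Check: AVC at x = 13 is $39 ≤ P, so revenue covers variable cost.
Profit = P·x − TC = 195·13 − 613 = $1922.

Produce at x = 13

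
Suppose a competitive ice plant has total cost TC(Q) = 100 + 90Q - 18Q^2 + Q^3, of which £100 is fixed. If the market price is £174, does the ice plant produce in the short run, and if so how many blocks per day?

From TC, MC = TC'(Q) = 90 - 36Q + 3Q^2 and AVC = VC/Q = 90 - 18Q + Q^2.
AVC is minimized where dAVC/dQ = -18 + 2Q = 0, at Q = 9; min AVC = 90 - 18·9 + 9^2 = £9.
Because £174 ≥ £9, revenue can cover variable cost; the firm operates.
Set P = MC: 174 = 90 - 36Q + 3Q^2 → -84 - 36Q + 3Q^2 = 0. The roots are Q = -2 and Q = 14; the profit-maximizing output is on the rising part of MC, so Q* = 14.
Check: AVC at Q = 14 is £34 ≤ P, so revenue covers variable cost.
Profit = P·Q − TC = 174·14 − 576 = £1860.

Produce at Q = 14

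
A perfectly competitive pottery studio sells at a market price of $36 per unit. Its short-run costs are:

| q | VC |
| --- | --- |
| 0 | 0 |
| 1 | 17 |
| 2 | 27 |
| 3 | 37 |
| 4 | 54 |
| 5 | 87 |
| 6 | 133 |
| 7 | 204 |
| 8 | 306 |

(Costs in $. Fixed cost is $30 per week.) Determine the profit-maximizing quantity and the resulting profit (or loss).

q = 5; profit = $63

Compute π = P·q − TC at each output: q=0: -30; q=1: -11; q=2: 15; q=3: 41; q=4: 60; q=5: 63; q=6: 53; q=7: 18; q=8: -48.
Profit is maximized at q = 5. AVC there is 87/5 = $17.40 ≤ P, so producing beats shutting down (which would give -$30).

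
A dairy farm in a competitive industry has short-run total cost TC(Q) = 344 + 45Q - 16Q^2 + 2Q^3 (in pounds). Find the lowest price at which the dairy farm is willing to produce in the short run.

Short-run supply begins at min AVC. From VC = 45Q - 16Q^2 + 2Q^3, AVC = 45 - 16Q + 2Q^2.
At the minimum of AVC, MC = AVC. MC = 45 - 32Q + 6Q^2; setting MC = AVC gives 4Q^2 - 16Q = 0, so Q = 4. min AVC = 13.
For P < £13 the firm produces nothing.

£13 per unit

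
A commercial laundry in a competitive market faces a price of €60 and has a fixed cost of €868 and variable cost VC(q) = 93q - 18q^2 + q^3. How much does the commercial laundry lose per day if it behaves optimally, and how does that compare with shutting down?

Profit = -€384 at q = 11

AVC = 93 - 18q + q^2; min AVC = €12 at q = 9. Since P = €60 ≥ min AVC, the firm produces.
With MC = 93 - 36q + 3q^2, P = MC on the upward-sloping part at q* = 11.
TR = 60·11 = 660. TC = 868 + 176 = 1044. Profit = 660 − 1044 = -€384.
Shutting down would mean losing the fixed cost of €868, so operating at a loss of €384 is better by €484.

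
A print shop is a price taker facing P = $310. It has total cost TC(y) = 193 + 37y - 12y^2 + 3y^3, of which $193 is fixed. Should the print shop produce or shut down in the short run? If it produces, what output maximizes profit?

Produce at y = 7

From TC, MC = TC'(y) = 37 - 24y + 9y^2 and AVC = VC/y = 37 - 12y + 3y^2.
AVC hits its minimum where MC = AVC, at y = 2, giving min AVC = 37 - 12·2 + 3·2^2 = $25.
Since P = $310 ≥ min AVC = $25, price covers variable cost and the firm should produce.
Solving P = MC: -273 - 24y + 9y^2 = 0 ⇒ y = -13/3 or 7. On the upward-sloping branch, y* = 7.
Check: AVC at y = 7 is $100 ≤ P, so revenue covers variable cost.
Profit = P·y − TC = 310·7 − 893 = $1277.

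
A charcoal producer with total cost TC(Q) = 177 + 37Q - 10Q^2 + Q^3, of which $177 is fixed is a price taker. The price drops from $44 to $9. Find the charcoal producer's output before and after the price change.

Output falls from 7 to 0 (the firm shuts down)

MC = 37 - 20Q + 3Q^2; the shutdown threshold is min AVC = $12 (at Q = 5).
With P = $44 above the shutdown price, P = MC gives Q = 7.
At P = $9 < min AVC = $12, price no longer covers variable cost at any output, so the firm shuts down: Q = 0.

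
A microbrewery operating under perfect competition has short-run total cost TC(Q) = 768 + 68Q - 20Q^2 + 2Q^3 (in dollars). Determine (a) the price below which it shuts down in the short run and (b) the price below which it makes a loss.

Shutdown price = $18; break-even price = $132

AVC = 68 - 20Q + 2Q^2; minimized at Q = 5, giving min AVC = $18. That is the shutdown price.
ATC = 768/Q + 68 - 20Q + 2Q^2. Setting dATC/dQ = −768/Q^2 − 20 + 4Q = 0 gives Q = 8 (since 4·8^3 − 20·8^2 = 768).
min ATC = 768/8 + 68 − 20·8 + 2·8^2 = $132. That is the break-even price.
For $18 ≤ P < $132 the firm produces at a loss; below $18 it shuts down.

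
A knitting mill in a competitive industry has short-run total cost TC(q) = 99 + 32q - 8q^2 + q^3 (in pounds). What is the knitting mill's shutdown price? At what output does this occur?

The shutdown price is the minimum of AVC. VC = 32q - 8q^2 + q^3, so AVC = 32 - 8q + q^2.
At the minimum of AVC, MC = AVC. MC = 32 - 16q + 3q^2; setting MC = AVC gives 2q^2 - 8q = 0, so q = 4. min AVC = 16.
So the shutdown price is £16.

£16 per unit, at q = 4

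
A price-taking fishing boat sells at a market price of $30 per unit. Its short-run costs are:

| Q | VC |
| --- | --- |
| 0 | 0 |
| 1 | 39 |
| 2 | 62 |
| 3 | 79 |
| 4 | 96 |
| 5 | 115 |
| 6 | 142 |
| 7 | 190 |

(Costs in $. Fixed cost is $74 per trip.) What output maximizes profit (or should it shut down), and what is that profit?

Tabulate TR − TC: Q=0: -74; Q=1: -83; Q=2: -76; Q=3: -63; Q=4: -50; Q=5: -39; Q=6: -36; Q=7: -54.
Profit is maximized at Q = 6. AVC there is 142/6 = $23.67 ≤ P, so producing beats shutting down (which would give -$74).

Q = 6; profit = -$36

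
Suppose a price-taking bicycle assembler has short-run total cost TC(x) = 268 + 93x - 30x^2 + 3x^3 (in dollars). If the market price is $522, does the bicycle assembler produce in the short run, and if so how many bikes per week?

From TC, MC = TC'(x) = 93 - 60x + 9x^2 and AVC = VC/x = 93 - 30x + 3x^2.
AVC hits its minimum where MC = AVC, at x = 5, giving min AVC = 93 - 30·5 + 3·5^2 = $18.
P = $522 exceeds min AVC = $18, so the firm stays open.
Solving P = MC: -429 - 60x + 9x^2 = 0 ⇒ x = -13/3 or 11. On the upward-sloping branch, x* = 11.
Check: AVC at x = 11 is $126 ≤ P, so revenue covers variable cost.
Profit = P·x − TC = 522·11 − 1654 = $4088.

Produce at x = 11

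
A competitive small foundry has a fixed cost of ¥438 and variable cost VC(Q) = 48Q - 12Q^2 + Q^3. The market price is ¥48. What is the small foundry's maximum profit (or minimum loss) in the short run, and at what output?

AVC = 48 - 12Q + Q^2; min AVC = ¥12 at Q = 6. Since P = ¥48 ≥ min AVC, the firm produces.
With MC = 48 - 24Q + 3Q^2, P = MC on the upward-sloping part at Q* = 8.
TR = 48·8 = 384. TC = 438 + 128 = 566. Profit = 384 − 566 = -¥182.
Shutting down would mean losing the fixed cost of ¥438, so operating at a loss of ¥182 is better by ¥256.

Profit = -¥182 at Q = 8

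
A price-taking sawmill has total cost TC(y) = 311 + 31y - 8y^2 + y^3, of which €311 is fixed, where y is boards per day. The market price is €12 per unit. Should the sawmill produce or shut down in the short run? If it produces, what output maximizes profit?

Shut down

Strip out fixed cost: VC = 31y - 8y^2 + y^3. Then AVC = 31 - 8y + y^2 and MC = 31 - 16y + 3y^2.
The AVC parabola has its vertex at y = 8/2 = 4, where AVC = 31 - 8·4 + 4^2 = €15.
With P < min AVC (€12 < €15), every unit sold adds to the loss.
The firm minimizes its loss by shutting down and losing only its fixed cost of €311.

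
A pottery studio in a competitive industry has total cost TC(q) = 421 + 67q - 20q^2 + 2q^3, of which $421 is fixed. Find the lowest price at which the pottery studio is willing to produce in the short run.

The shutdown price is the minimum of AVC. VC = 67q - 20q^2 + 2q^3, so AVC = 67 - 20q + 2q^2.
dAVC/dq = -20 + 4q = 0 gives q = 5. min AVC = 67 - 20·5 + 2·5^2 = 17.
So the shutdown price is $17.

$17 per unit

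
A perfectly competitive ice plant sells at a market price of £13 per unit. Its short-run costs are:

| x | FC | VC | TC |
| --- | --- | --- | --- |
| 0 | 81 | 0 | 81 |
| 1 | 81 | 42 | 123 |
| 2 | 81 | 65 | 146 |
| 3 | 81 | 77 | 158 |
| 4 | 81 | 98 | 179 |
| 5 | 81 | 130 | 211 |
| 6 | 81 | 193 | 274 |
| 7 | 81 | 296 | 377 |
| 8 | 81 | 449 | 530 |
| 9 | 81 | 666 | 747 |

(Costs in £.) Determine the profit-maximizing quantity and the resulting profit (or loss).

x = 0 (shut down); profit = -£81

Compute π = P·x − TC at each output: x=0: -81; x=1: -110; x=2: -120; x=3: -119; x=4: -127; x=5: -146; x=6: -196; x=7: -286; x=8: -426; x=9: -630.
Profit is highest at x = 0. Equivalently, the lowest AVC in the table is 98/4 ≈ £24.50 at x = 4, and P = £13 falls below it — price never covers variable cost, so the firm shuts down and loses only its fixed cost.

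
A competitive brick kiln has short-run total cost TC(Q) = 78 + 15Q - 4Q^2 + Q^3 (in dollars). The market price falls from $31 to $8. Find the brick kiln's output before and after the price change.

MC = 15 - 8Q + 3Q^2; the shutdown threshold is min AVC = $11 (at Q = 2).
At P = $31 ≥ min AVC, set P = MC on the rising branch: Q = 4.
At P = $8 < min AVC = $11, price no longer covers variable cost at any output, so the firm shuts down: Q = 0.

Output falls from 4 to 0 (the firm shuts down)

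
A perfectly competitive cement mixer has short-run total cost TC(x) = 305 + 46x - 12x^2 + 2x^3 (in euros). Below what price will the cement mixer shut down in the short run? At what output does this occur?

€28 per unit, at x = 3

The shutdown price is the minimum of AVC. VC = 46x - 12x^2 + 2x^3, so AVC = 46 - 12x + 2x^2.
At the minimum of AVC, MC = AVC. MC = 46 - 24x + 6x^2; setting MC = AVC gives 4x^2 - 12x = 0, so x = 3. min AVC = 28.
So the shutdown price is €28.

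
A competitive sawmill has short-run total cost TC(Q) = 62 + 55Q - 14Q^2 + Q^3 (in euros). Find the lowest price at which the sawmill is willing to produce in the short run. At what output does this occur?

€6 per unit, at Q = 7

The shutdown price is the minimum of AVC. VC = 55Q - 14Q^2 + Q^3, so AVC = 55 - 14Q + Q^2.
dAVC/dQ = -14 + 2Q = 0 gives Q = 7. min AVC = 55 - 14·7 + 7^2 = 6.
So the shutdown price is €6.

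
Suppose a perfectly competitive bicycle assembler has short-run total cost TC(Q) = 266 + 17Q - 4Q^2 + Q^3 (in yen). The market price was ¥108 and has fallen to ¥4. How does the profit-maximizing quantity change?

Output falls from 7 to 0 (the firm shuts down)

AVC = 17 - 4Q + Q^2, minimized at Q = 2 where min AVC = ¥13. MC = 17 - 8Q + 3Q^2.
At P = ¥108 ≥ min AVC, set P = MC on the rising branch: Q = 7.
At P = ¥4 < min AVC = ¥13, price no longer covers variable cost at any output, so the firm shuts down: Q = 0.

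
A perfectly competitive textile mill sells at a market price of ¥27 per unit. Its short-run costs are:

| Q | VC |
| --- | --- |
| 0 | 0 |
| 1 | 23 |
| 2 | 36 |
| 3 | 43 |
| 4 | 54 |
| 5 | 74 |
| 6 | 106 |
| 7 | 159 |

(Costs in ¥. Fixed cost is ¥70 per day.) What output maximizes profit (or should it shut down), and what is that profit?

Tabulate TR − TC: Q=0: -70; Q=1: -66; Q=2: -52; Q=3: -32; Q=4: -16; Q=5: -9; Q=6: -14; Q=7: -40.
Profit is maximized at Q = 5. AVC there is 74/5 = ¥14.80 ≤ P, so producing beats shutting down (which would give -¥70).

Q = 5; profit = -¥9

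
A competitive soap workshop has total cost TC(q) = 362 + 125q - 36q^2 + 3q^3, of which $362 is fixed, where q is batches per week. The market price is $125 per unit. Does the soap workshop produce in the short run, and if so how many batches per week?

Produce at q = 8

From TC, MC = TC'(q) = 125 - 72q + 9q^2 and AVC = VC/q = 125 - 36q + 3q^2.
AVC hits its minimum where MC = AVC, at q = 6, giving min AVC = 125 - 36·6 + 3·6^2 = $17.
Since P = $125 ≥ min AVC = $17, price covers variable cost and the firm should produce.
Solving P = MC: -72q + 9q^2 = 0 ⇒ q = 0 or 8. On the upward-sloping branch, q* = 8.
Check: AVC at q = 8 is $29 ≤ P, so revenue covers variable cost.
Profit = P·q − TC = 125·8 − 594 = $406.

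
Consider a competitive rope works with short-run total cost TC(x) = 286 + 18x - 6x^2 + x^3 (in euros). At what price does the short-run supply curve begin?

€9 per unit

The firm shuts down when price falls below the minimum of average variable cost. AVC = VC/x = 18 - 6x + x^2.
At the minimum of AVC, MC = AVC. MC = 18 - 12x + 3x^2; setting MC = AVC gives 2x^2 - 6x = 0, so x = 3. min AVC = 9.
For P < €9 the firm produces nothing.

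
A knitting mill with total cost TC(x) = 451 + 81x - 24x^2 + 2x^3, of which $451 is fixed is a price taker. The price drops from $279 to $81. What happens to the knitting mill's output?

AVC = 81 - 24x + 2x^2, minimized at x = 6 where min AVC = $9. MC = 81 - 48x + 6x^2.
At P = $279 ≥ min AVC, set P = MC on the rising branch: x = 11.
At P = $81 ≥ min AVC, set P = MC: x = 8. The firm stays open but cuts output.

Output falls from 11 to 8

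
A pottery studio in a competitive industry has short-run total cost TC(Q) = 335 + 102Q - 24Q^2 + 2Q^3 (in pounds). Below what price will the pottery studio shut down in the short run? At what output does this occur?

£30 per unit, at Q = 6

Short-run supply begins at min AVC. From VC = 102Q - 24Q^2 + 2Q^3, AVC = 102 - 24Q + 2Q^2.
dAVC/dQ = -24 + 4Q = 0 gives Q = 6. min AVC = 102 - 24·6 + 2·6^2 = 30.
So the shutdown price is £30.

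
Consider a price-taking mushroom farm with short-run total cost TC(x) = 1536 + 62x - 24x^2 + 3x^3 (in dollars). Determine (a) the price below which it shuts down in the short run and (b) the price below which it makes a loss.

Shutdown price = $14; break-even price = $254

AVC = 62 - 24x + 3x^2; minimized at x = 4, giving min AVC = $14. That is the shutdown price.
ATC = 1536/x + 62 - 24x + 3x^2. Setting dATC/dx = −1536/x^2 − 24 + 6x = 0 gives x = 8 (since 6·8^3 − 24·8^2 = 1536).
min ATC = 1536/8 + 62 − 24·8 + 3·8^2 = $254. That is the break-even price.
Between these two prices the firm operates at a loss; above $254 it earns a profit.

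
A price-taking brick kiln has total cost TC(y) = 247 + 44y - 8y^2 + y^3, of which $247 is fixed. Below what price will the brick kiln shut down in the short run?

The firm shuts down when price falls below the minimum of average variable cost. AVC = VC/y = 44 - 8y + y^2.
At the minimum of AVC, MC = AVC. MC = 44 - 16y + 3y^2; setting MC = AVC gives 2y^2 - 8y = 0, so y = 4. min AVC = 28.
For P < $28 the firm produces nothing.

$28 per unit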